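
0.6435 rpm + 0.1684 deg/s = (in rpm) 0.6716. Check: 1 rpm = 0.10471976 rad/s, so 0.6435 rpm = 0.6435 * 0.10471976 = 0.067387162 rad/s. 1 deg/s = 0.017453293 rad/s, so 0.1684 deg/s = 0.1684 * 0.017453293 = 0.0029391345 rad/s. Sum: 0.067387162 + 0.0029391345 = 0.070326297 rad/s. 1 rpm = 0.10471976 rad/s, so 0.070326297 rad/s = 0.070326297 / 0.10471976 = 0.67156667 rpm ≈ 0.6716 rpm (4 s.f.).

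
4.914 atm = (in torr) 3735. Check: 1 atm = 101325 Pa, so 4.914 atm = 4.914 * 101325 = 497911.05 Pa. 1 torr = 133.32237 Pa, so 497911.05 Pa = 497911.05 / 133.32237 = 3734.64 torr ≈ 3735 torr (4 s.f.).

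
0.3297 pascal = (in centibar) 0.3297 pascal = 0.3297 Pa. 1 centibar = 1000 Pa, so 0.3297 Pa = 0.3297 / 1000 = 0.0003297 centibar. Final answer: 0.0003297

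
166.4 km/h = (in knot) 1 km/h = 0.27777778 m/s, so 166.4 km/h = 166.4 * 0.27777778 = 46.222222 m/s. 1 knot = 0.51444444 m/s, so 46.222222 m/s = 46.222222 / 0.51444444 = 89.848812 knot ≈ 89.85 knot (4 s.f.). Final answer: 89.85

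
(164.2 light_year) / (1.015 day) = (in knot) 3.443e+13. Check: 1 light_year = 9.4607305e+15 m, so 164.2 light_year = 164.2 * 9.4607305e+15 = 1.5534519e+18 m. 1 day = 86400 s, so 1.015 day = 1.015 * 86400 = 87696 s. Combine: 1.5534519e+18 m / 87696 s = 1.7714057e+13 m/s. 1 knot = 0.51444444 m/s, so 1.7714057e+13 m/s = 1.7714057e+13 / 0.51444444 = 3.4433372e+13 knot ≈ 3.443e+13 knot (4 s.f.).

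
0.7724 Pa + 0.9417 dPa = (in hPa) 0.7724 Pa is already in Pa. 1 dPa = 0.1 Pa, so 0.9417 dPa = 0.9417 * 0.1 = 0.09417 Pa. Sum: 0.7724 + 0.09417 = 0.86657 Pa. 1 hPa = 100 Pa, so 0.86657 Pa = 0.86657 / 100 = 0.0086657 hPa ≈ 0.008666 hPa (4 s.f.). Final answer: 0.008666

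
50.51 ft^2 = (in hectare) 0.0004693. Check: 1 ft^2 = 0.09290304 m^2, so 50.51 ft^2 = 50.51 * 0.09290304 = 4.6925326 m^2. 1 hectare = 10000 m^2, so 4.6925326 m^2 = 4.6925326 / 10000 = 0.00046925326 hectare ≈ 0.0004693 hectare (4 s.f.).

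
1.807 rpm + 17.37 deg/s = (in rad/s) 0.4924. Check: 1 rpm = 0.10471976 rad/s, so 1.807 rpm = 1.807 * 0.10471976 = 0.1892286 rad/s. 1 deg/s = 0.017453293 rad/s, so 17.37 deg/s = 17.37 * 0.017453293 = 0.30316369 rad/s. Sum: 0.1892286 + 0.30316369 = 0.49239229 rad/s. Result: 0.49239229 rad/s ≈ 0.4924 rad/s (4 s.f.).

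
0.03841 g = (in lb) 8.468e-05. Check: 1 g = 0.001 kg, so 0.03841 g = 0.03841 * 0.001 = 3.841e-05 kg. 1 lb = 0.45359237 kg, so 3.841e-05 kg = 3.841e-05 / 0.45359237 = 8.4679555e-05 lb ≈ 8.468e-05 lb (4 s.f.).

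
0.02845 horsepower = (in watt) 21.22. Check: 1 horsepower = 745.69987 W, so 0.02845 horsepower = 0.02845 * 745.69987 = 21.215161 W. 21.215161 W = 21.215161 watt ≈ 21.22 watt (4 s.f.).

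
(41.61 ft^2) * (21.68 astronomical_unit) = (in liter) 1.254e+16. Check: 1 ft^2 = 0.09290304 m^2, so 41.61 ft^2 = 41.61 * 0.09290304 = 3.8656955 m^2. 1 astronomical_unit = 1.4959787e+11 m, so 21.68 astronomical_unit = 21.68 * 1.4959787e+11 = 3.2432818e+12 m. Combine: 3.8656955 m^2 * 3.2432818e+12 m = 1.253754e+13 m^3. 1 liter = 0.001 m^3, so 1.253754e+13 m^3 = 1.253754e+13 / 0.001 = 1.253754e+16 liter ≈ 1.254e+16 liter (4 s.f.).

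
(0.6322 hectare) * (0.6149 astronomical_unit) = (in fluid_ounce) 1.966e+19. Check: 1 hectare = 10000 m^2, so 0.6322 hectare = 0.6322 * 10000 = 6322 m^2. 1 astronomical_unit = 1.4959787e+11 m, so 0.6149 astronomical_unit = 0.6149 * 1.4959787e+11 = 9.1987731e+10 m. Combine: 6322 m^2 * 9.1987731e+10 m = 5.8154643e+14 m^3. 1 fluid_ounce = 2.957353e-05 m^3, so 5.8154643e+14 m^3 = 5.8154643e+14 / 2.957353e-05 = 1.9664424e+19 fluid_ounce ≈ 1.966e+19 fluid_ounce (4 s.f.).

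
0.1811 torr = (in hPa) 0.2414. Check: 1 torr = 133.32237 Pa, so 0.1811 torr = 0.1811 * 133.32237 = 24.144681 Pa. 1 hPa = 100 Pa, so 24.144681 Pa = 24.144681 / 100 = 0.24144681 hPa ≈ 0.2414 hPa (4 s.f.).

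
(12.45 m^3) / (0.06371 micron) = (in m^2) 1.954e+08. Check: 12.45 m^3 is already in m^3. 1 micron = 1e-06 m, so 0.06371 micron = 0.06371 * 1e-06 = 6.371e-08 m. Combine: 12.45 m^3 / 6.371e-08 m = 1.9541673e+08 m^2. Result: 1.9541673e+08 m^2 ≈ 1.954e+08 m^2 (4 s.f.).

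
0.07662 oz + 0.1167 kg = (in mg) 1 oz = 0.028349523 kg, so 0.07662 oz = 0.07662 * 0.028349523 = 0.0021721405 kg. 0.1167 kg is already in kg. Sum: 0.0021721405 + 0.1167 = 0.11887214 kg. 1 mg = 1e-06 kg, so 0.11887214 kg = 0.11887214 / 1e-06 = 118872.14 mg ≈ 1.189e+05 mg (4 s.f.). Final answer: 1.189e+05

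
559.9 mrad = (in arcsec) 1.155e+05. Check: 1 mrad = 0.001 rad, so 559.9 mrad = 559.9 * 0.001 = 0.5599 rad. 1 arcsec = 4.8481368e-06 rad, so 0.5599 rad = 0.5599 / 4.8481368e-06 = 115487.67 arcsec ≈ 1.155e+05 arcsec (4 s.f.).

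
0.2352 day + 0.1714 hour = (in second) 2.094e+04. Check: 1 day = 86400 s, so 0.2352 day = 0.2352 * 86400 = 20321.28 s. 1 hour = 3600 s, so 0.1714 hour = 0.1714 * 3600 = 617.04 s. Sum: 20321.28 + 617.04 = 20938.32 s. 20938.32 s = 20938.32 second ≈ 2.094e+04 second (4 s.f.).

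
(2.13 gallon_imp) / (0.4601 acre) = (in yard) 5.687e-06. Check: 1 gallon_imp = 0.00454609 m^3, so 2.13 gallon_imp = 2.13 * 0.00454609 = 0.0096831717 m^3. 1 acre = 4046.8564 m^2, so 0.4601 acre = 0.4601 * 4046.8564 = 1861.9586 m^2. Combine: 0.0096831717 m^3 / 1861.9586 m^2 = 5.20053e-06 m. 1 yard = 0.9144 m, so 5.20053e-06 m = 5.20053e-06 / 0.9144 = 5.6873687e-06 yard ≈ 5.687e-06 yard (4 s.f.).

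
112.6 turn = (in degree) 1 turn = 6.2831853 rad, so 112.6 turn = 112.6 * 6.2831853 = 707.48667 rad. 1 degree = 0.017453293 rad, so 707.48667 rad = 707.48667 / 0.017453293 = 40536 degree ≈ 4.054e+04 degree (4 s.f.). Final answer: 4.054e+04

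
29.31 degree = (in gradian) 1 degree = 0.017453293 rad, so 29.31 degree = 29.31 * 0.017453293 = 0.511556 rad. 1 gradian = 0.015707963 rad, so 0.511556 rad = 0.511556 / 0.015707963 = 32.566667 gradian ≈ 32.57 gradian (4 s.f.). Final answer: 32.57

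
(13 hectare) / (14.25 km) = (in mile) 1 hectare = 10000 m^2, so 13 hectare = 13 * 10000 = 130000 m^2. 1 km = 1000 m, so 14.25 km = 14.25 * 1000 = 14250 m. Combine: 130000 m^2 / 14250 m = 9.122807 m. 1 mile = 1609.344 m, so 9.122807 m = 9.122807 / 1609.344 = 0.0056686495 mile ≈ 0.005669 mile (4 s.f.). Final answer: 0.005669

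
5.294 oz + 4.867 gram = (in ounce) 5.466. Check: 1 oz = 0.028349523 kg, so 5.294 oz = 5.294 * 0.028349523 = 0.15008238 kg. 1 gram = 0.001 kg, so 4.867 gram = 4.867 * 0.001 = 0.004867 kg. Sum: 0.15008238 + 0.004867 = 0.15494938 kg. 1 ounce = 0.028349523 kg, so 0.15494938 kg = 0.15494938 / 0.028349523 = 5.4656784 ounce ≈ 5.466 ounce (4 s.f.).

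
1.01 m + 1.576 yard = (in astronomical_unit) 1.01 m is already in m. 1 yard = 0.9144 m, so 1.576 yard = 1.576 * 0.9144 = 1.4410944 m. Sum: 1.01 + 1.4410944 = 2.4510944 m. 1 astronomical_unit = 1.4959787e+11 m, so 2.4510944 m = 2.4510944 / 1.4959787e+11 = 1.6384554e-11 astronomical_unit ≈ 1.638e-11 astronomical_unit (4 s.f.). Final answer: 1.638e-11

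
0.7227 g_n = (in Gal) 708.7. Check: 1 g_n = 9.80665 m/s^2, so 0.7227 g_n = 0.7227 * 9.80665 = 7.087266 m/s^2. 1 Gal = 0.01 m/s^2, so 7.087266 m/s^2 = 7.087266 / 0.01 = 708.7266 Gal ≈ 708.7 Gal (4 s.f.).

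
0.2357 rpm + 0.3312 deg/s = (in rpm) 0.2909. Check: 1 rpm = 0.10471976 rad/s, so 0.2357 rpm = 0.2357 * 0.10471976 = 0.024682446 rad/s. 1 deg/s = 0.017453293 rad/s, so 0.3312 deg/s = 0.3312 * 0.017453293 = 0.0057805305 rad/s. Sum: 0.024682446 + 0.0057805305 = 0.030462977 rad/s. 1 rpm = 0.10471976 rad/s, so 0.030462977 rad/s = 0.030462977 / 0.10471976 = 0.2909 rpm.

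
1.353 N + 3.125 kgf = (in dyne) 1.353 N is already in N. 1 kgf = 9.80665 N, so 3.125 kgf = 3.125 * 9.80665 = 30.645781 N. Sum: 1.353 + 30.645781 = 31.998781 N. 1 dyne = 1e-05 N, so 31.998781 N = 31.998781 / 1e-05 = 3199878.1 dyne ≈ 3.2e+06 dyne (4 s.f.). Final answer: 3.2e+06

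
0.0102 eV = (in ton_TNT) 1 eV = 1.6021766e-19 J, so 0.0102 eV = 0.0102 * 1.6021766e-19 = 1.6342202e-21 J. 1 ton_TNT = 4.184e+09 J, so 1.6342202e-21 J = 1.6342202e-21 / 4.184e+09 = 3.9058799e-31 ton_TNT ≈ 3.906e-31 ton_TNT (4 s.f.). Final answer: 3.906e-31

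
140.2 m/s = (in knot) 272.5. Check: 1 knot = 0.51444444 m/s, so 140.2 m/s = 140.2 / 0.51444444 = 272.527 knot ≈ 272.5 knot (4 s.f.).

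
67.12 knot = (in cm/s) 3453. Check: 1 knot = 0.51444444 m/s, so 67.12 knot = 67.12 * 0.51444444 = 34.529511 m/s. 1 cm/s = 0.01 m/s, so 34.529511 m/s = 34.529511 / 0.01 = 3452.9511 cm/s ≈ 3453 cm/s (4 s.f.).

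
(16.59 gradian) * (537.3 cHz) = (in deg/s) 80.22. Check: 1 gradian = 0.015707963 rad, so 16.59 gradian = 16.59 * 0.015707963 = 0.26059511 rad. 1 cHz = 0.01 Hz, so 537.3 cHz = 537.3 * 0.01 = 5.373 Hz. Combine: 0.26059511 rad * 5.373 Hz = 1.4001775 rad/s. 1 deg/s = 0.017453293 rad/s, so 1.4001775 rad/s = 1.4001775 / 0.017453293 = 80.224263 deg/s ≈ 80.22 deg/s (4 s.f.).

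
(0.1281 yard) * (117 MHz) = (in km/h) 1 yard = 0.9144 m, so 0.1281 yard = 0.1281 * 0.9144 = 0.11713464 m. 1 MHz = 1000000 Hz, so 117 MHz = 117 * 1000000 = 1.17e+08 Hz. Combine: 0.11713464 m * 1.17e+08 Hz = 13704753 m/s. 1 km/h = 0.27777778 m/s, so 13704753 m/s = 13704753 / 0.27777778 = 49337110 km/h ≈ 4.934e+07 km/h (4 s.f.). Final answer: 4.934e+07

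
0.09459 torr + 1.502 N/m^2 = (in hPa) 1 torr = 133.32237 Pa, so 0.09459 torr = 0.09459 * 133.32237 = 12.610963 Pa. 1.502 N/m^2 = 1.502 Pa. Sum: 12.610963 + 1.502 = 14.112963 Pa. 1 hPa = 100 Pa, so 14.112963 Pa = 14.112963 / 100 = 0.14112963 hPa ≈ 0.1411 hPa (4 s.f.). Final answer: 0.1411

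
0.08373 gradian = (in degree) 0.07536. Check: 1 gradian = 0.015707963 rad, so 0.08373 gradian = 0.08373 * 0.015707963 = 0.0013152278 rad. 1 degree = 0.017453293 rad, so 0.0013152278 rad = 0.0013152278 / 0.017453293 = 0.075357 degree ≈ 0.07536 degree (4 s.f.).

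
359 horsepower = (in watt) 1 horsepower = 745.69987 W, so 359 horsepower = 359 * 745.69987 = 267706.25 W. 267706.25 W = 267706.25 watt ≈ 2.677e+05 watt (4 s.f.). Final answer: 2.677e+05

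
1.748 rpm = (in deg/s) 10.49. Check: 1 rpm = 0.10471976 rad/s, so 1.748 rpm = 1.748 * 0.10471976 = 0.18305013 rad/s. 1 deg/s = 0.017453293 rad/s, so 0.18305013 rad/s = 0.18305013 / 0.017453293 = 10.488 deg/s ≈ 10.49 deg/s (4 s.f.).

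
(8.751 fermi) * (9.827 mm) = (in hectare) 8.6e-21. Check: 1 fermi = 1e-15 m, so 8.751 fermi = 8.751 * 1e-15 = 8.751e-15 m. 1 mm = 0.001 m, so 9.827 mm = 9.827 * 0.001 = 0.009827 m. Combine: 8.751e-15 m * 0.009827 m = 8.5996077e-17 m^2. 1 hectare = 10000 m^2, so 8.5996077e-17 m^2 = 8.5996077e-17 / 10000 = 8.5996077e-21 hectare ≈ 8.6e-21 hectare (4 s.f.).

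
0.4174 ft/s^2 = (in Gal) 1 ft/s^2 = 0.3048 m/s^2, so 0.4174 ft/s^2 = 0.4174 * 0.3048 = 0.12722352 m/s^2. 1 Gal = 0.01 m/s^2, so 0.12722352 m/s^2 = 0.12722352 / 0.01 = 12.722352 Gal ≈ 12.72 Gal (4 s.f.). Final answer: 12.72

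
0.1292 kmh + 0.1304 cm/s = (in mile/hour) 1 kmh = 0.27777778 m/s, so 0.1292 kmh = 0.1292 * 0.27777778 = 0.035888889 m/s. 1 cm/s = 0.01 m/s, so 0.1304 cm/s = 0.1304 * 0.01 = 0.001304 m/s. Sum: 0.035888889 + 0.001304 = 0.037192889 m/s. 1 mile/hour = 0.44704 m/s, so 0.037192889 m/s = 0.037192889 / 0.44704 = 0.083198123 mile/hour ≈ 0.0832 mile/hour (4 s.f.). Final answer: 0.0832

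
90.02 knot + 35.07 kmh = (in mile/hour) 1 knot = 0.51444444 m/s, so 90.02 knot = 90.02 * 0.51444444 = 46.310289 m/s. 1 kmh = 0.27777778 m/s, so 35.07 kmh = 35.07 * 0.27777778 = 9.7416667 m/s. Sum: 46.310289 + 9.7416667 = 56.051956 m/s. 1 mile/hour = 0.44704 m/s, so 56.051956 m/s = 56.051956 / 0.44704 = 125.38465 mile/hour ≈ 125.4 mile/hour (4 s.f.). Final answer: 125.4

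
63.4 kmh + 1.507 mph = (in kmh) 1 kmh = 0.27777778 m/s, so 63.4 kmh = 63.4 * 0.27777778 = 17.611111 m/s. 1 mph = 0.44704 m/s, so 1.507 mph = 1.507 * 0.44704 = 0.67368928 m/s. Sum: 17.611111 + 0.67368928 = 18.2848 m/s. 1 kmh = 0.27777778 m/s, so 18.2848 m/s = 18.2848 / 0.27777778 = 65.825281 kmh ≈ 65.83 kmh (4 s.f.). Final answer: 65.83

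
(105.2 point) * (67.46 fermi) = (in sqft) 1 point = 0.00035277778 m, so 105.2 point = 105.2 * 0.00035277778 = 0.037112222 m. 1 fermi = 1e-15 m, so 67.46 fermi = 67.46 * 1e-15 = 6.746e-14 m. Combine: 0.037112222 m * 6.746e-14 m = 2.5035905e-15 m^2. 1 sqft = 0.09290304 m^2, so 2.5035905e-15 m^2 = 2.5035905e-15 / 0.09290304 = 2.6948424e-14 sqft ≈ 2.695e-14 sqft (4 s.f.). Final answer: 2.695e-14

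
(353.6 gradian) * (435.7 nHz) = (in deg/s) 1 gradian = 0.015707963 rad, so 353.6 gradian = 353.6 * 0.015707963 = 5.5543358 rad. 1 nHz = 1e-09 Hz, so 435.7 nHz = 435.7 * 1e-09 = 4.357e-07 Hz. Combine: 5.5543358 rad * 4.357e-07 Hz = 2.4200241e-06 rad/s. 1 deg/s = 0.017453293 rad/s, so 2.4200241e-06 rad/s = 2.4200241e-06 / 0.017453293 = 0.00013865717 deg/s ≈ 0.0001387 deg/s (4 s.f.). Final answer: 0.0001387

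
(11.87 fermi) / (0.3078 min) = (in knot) 1 fermi = 1e-15 m, so 11.87 fermi = 11.87 * 1e-15 = 1.187e-14 m. 1 min = 60 s, so 0.3078 min = 0.3078 * 60 = 18.468 s. Combine: 1.187e-14 m / 18.468 s = 6.4273338e-16 m/s. 1 knot = 0.51444444 m/s, so 6.4273338e-16 m/s = 6.4273338e-16 / 0.51444444 = 1.2493737e-15 knot ≈ 1.249e-15 knot (4 s.f.). Final answer: 1.249e-15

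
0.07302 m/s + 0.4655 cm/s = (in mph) 0.1738. Check: 0.07302 m/s is already in m/s. 1 cm/s = 0.01 m/s, so 0.4655 cm/s = 0.4655 * 0.01 = 0.004655 m/s. Sum: 0.07302 + 0.004655 = 0.077675 m/s. 1 mph = 0.44704 m/s, so 0.077675 m/s = 0.077675 / 0.44704 = 0.17375403 mph ≈ 0.1738 mph (4 s.f.).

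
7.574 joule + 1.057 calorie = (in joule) 7.574 joule = 7.574 J. 1 calorie = 4.184 J, so 1.057 calorie = 1.057 * 4.184 = 4.422488 J. Sum: 7.574 + 4.422488 = 11.996488 J. 11.996488 J = 11.996488 joule ≈ 12 joule (4 s.f.). Final answer: 12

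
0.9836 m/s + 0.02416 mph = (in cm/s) 0.9836 m/s is already in m/s. 1 mph = 0.44704 m/s, so 0.02416 mph = 0.02416 * 0.44704 = 0.010800486 m/s. Sum: 0.9836 + 0.010800486 = 0.99440049 m/s. 1 cm/s = 0.01 m/s, so 0.99440049 m/s = 0.99440049 / 0.01 = 99.440049 cm/s ≈ 99.44 cm/s (4 s.f.). Final answer: 99.44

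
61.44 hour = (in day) 1 hour = 3600 s, so 61.44 hour = 61.44 * 3600 = 221184 s. 1 day = 86400 s, so 221184 s = 221184 / 86400 = 2.56 day. Final answer: 2.56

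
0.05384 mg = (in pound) 1 mg = 1e-06 kg, so 0.05384 mg = 0.05384 * 1e-06 = 5.384e-08 kg. 1 pound = 0.45359237 kg, so 5.384e-08 kg = 5.384e-08 / 0.45359237 = 1.1869688e-07 pound ≈ 1.187e-07 pound (4 s.f.). Final answer: 1.187e-07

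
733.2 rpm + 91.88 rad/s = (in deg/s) 1 rpm = 0.10471976 rad/s, so 733.2 rpm = 733.2 * 0.10471976 = 76.780524 rad/s. 91.88 rad/s is already in rad/s. Sum: 76.780524 + 91.88 = 168.66052 rad/s. 1 deg/s = 0.017453293 rad/s, so 168.66052 rad/s = 168.66052 / 0.017453293 = 9663.5362 deg/s ≈ 9664 deg/s (4 s.f.). Final answer: 9664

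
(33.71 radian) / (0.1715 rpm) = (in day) 0.02172. Check: 33.71 radian = 33.71 rad. 1 rpm = 0.10471976 rad/s, so 0.1715 rpm = 0.1715 * 0.10471976 = 0.017959438 rad/s. Combine: 33.71 rad / 0.017959438 rad/s = 1877.0075 s. 1 day = 86400 s, so 1877.0075 s = 1877.0075 / 86400 = 0.021724624 day ≈ 0.02172 day (4 s.f.).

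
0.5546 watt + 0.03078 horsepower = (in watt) 0.5546 watt = 0.5546 W. 1 horsepower = 745.69987 W, so 0.03078 horsepower = 0.03078 * 745.69987 = 22.952642 W. Sum: 0.5546 + 22.952642 = 23.507242 W. 23.507242 W = 23.507242 watt ≈ 23.51 watt (4 s.f.). Final answer: 23.51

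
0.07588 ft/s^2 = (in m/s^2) 1 ft/s^2 = 0.3048 m/s^2, so 0.07588 ft/s^2 = 0.07588 * 0.3048 = 0.023128224 m/s^2. Result: 0.023128224 m/s^2 ≈ 0.02313 m/s^2 (4 s.f.). Final answer: 0.02313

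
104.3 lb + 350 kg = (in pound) 875.9. Check: 1 lb = 0.45359237 kg, so 104.3 lb = 104.3 * 0.45359237 = 47.309684 kg. 350 kg is already in kg. Sum: 47.309684 + 350 = 397.30968 kg. 1 pound = 0.45359237 kg, so 397.30968 kg = 397.30968 / 0.45359237 = 875.91792 pound ≈ 875.9 pound (4 s.f.).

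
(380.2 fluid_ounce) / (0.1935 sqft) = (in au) 1 fluid_ounce = 2.957353e-05 m^3, so 380.2 fluid_ounce = 380.2 * 2.957353e-05 = 0.011243856 m^3. 1 sqft = 0.09290304 m^2, so 0.1935 sqft = 0.1935 * 0.09290304 = 0.017976738 m^2. Combine: 0.011243856 m^3 / 0.017976738 m^2 = 0.62546697 m. 1 au = 1.4959787e+11 m, so 0.62546697 m = 0.62546697 / 1.4959787e+11 = 4.1809884e-12 au ≈ 4.181e-12 au (4 s.f.). Final answer: 4.181e-12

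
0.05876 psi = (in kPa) 0.4051. Check: 1 psi = 6894.7573 Pa, so 0.05876 psi = 0.05876 * 6894.7573 = 405.13594 Pa. 1 kPa = 1000 Pa, so 405.13594 Pa = 405.13594 / 1000 = 0.40513594 kPa ≈ 0.4051 kPa (4 s.f.).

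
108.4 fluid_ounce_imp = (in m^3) 1 fluid_ounce_imp = 2.8413063e-05 m^3, so 108.4 fluid_ounce_imp = 108.4 * 2.8413063e-05 = 0.003079976 m^3. Result: 0.003079976 m^3 ≈ 0.00308 m^3 (4 s.f.). Final answer: 0.00308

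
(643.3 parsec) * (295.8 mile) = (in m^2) 1 parsec = 3.0856776e+16 m, so 643.3 parsec = 643.3 * 3.0856776e+16 = 1.9850164e+19 m. 1 mile = 1609.344 m, so 295.8 mile = 295.8 * 1609.344 = 476043.96 m. Combine: 1.9850164e+19 m * 476043.96 m = 9.4495505e+24 m^2. Result: 9.4495505e+24 m^2 ≈ 9.45e+24 m^2 (4 s.f.). Final answer: 9.45e+24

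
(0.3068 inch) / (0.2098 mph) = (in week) 1.374e-07. Check: 1 inch = 0.0254 m, so 0.3068 inch = 0.3068 * 0.0254 = 0.00779272 m. 1 mph = 0.44704 m/s, so 0.2098 mph = 0.2098 * 0.44704 = 0.093788992 m/s. Combine: 0.00779272 m / 0.093788992 m/s = 0.083087789 s. 1 week = 604800 s, so 0.083087789 s = 0.083087789 / 604800 = 1.373806e-07 week ≈ 1.374e-07 week (4 s.f.).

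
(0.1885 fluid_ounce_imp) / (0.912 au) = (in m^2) 3.926e-17. Check: 1 fluid_ounce_imp = 2.8413063e-05 m^3, so 0.1885 fluid_ounce_imp = 0.1885 * 2.8413063e-05 = 5.3558623e-06 m^3. 1 au = 1.4959787e+11 m, so 0.912 au = 0.912 * 1.4959787e+11 = 1.3643326e+11 m. Combine: 5.3558623e-06 m^3 / 1.3643326e+11 m = 3.9256281e-17 m^2. Result: 3.9256281e-17 m^2 ≈ 3.926e-17 m^2 (4 s.f.).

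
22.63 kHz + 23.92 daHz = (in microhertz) 1 kHz = 1000 Hz, so 22.63 kHz = 22.63 * 1000 = 22630 Hz. 1 daHz = 10 Hz, so 23.92 daHz = 23.92 * 10 = 239.2 Hz. Sum: 22630 + 239.2 = 22869.2 Hz. 1 microhertz = 1e-06 Hz, so 22869.2 Hz = 22869.2 / 1e-06 = 2.28692e+10 microhertz ≈ 2.287e+10 microhertz (4 s.f.). Final answer: 2.287e+10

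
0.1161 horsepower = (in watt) 1 horsepower = 745.69987 W, so 0.1161 horsepower = 0.1161 * 745.69987 = 86.575755 W. 86.575755 W = 86.575755 watt ≈ 86.58 watt (4 s.f.). Final answer: 86.58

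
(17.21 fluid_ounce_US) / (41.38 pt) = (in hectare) 1 fluid_ounce_US = 2.957353e-05 m^3, so 17.21 fluid_ounce_US = 17.21 * 2.957353e-05 = 0.00050896044 m^3. 1 pt = 0.00035277778 m, so 41.38 pt = 41.38 * 0.00035277778 = 0.014597944 m. Combine: 0.00050896044 m^3 / 0.014597944 m = 0.034865213 m^2. 1 hectare = 10000 m^2, so 0.034865213 m^2 = 0.034865213 / 10000 = 3.4865213e-06 hectare ≈ 3.487e-06 hectare (4 s.f.). Final answer: 3.487e-06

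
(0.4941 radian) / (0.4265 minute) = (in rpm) 0.4941 radian = 0.4941 rad. 1 minute = 60 s, so 0.4265 minute = 0.4265 * 60 = 25.59 s. Combine: 0.4941 rad / 25.59 s = 0.019308324 rad/s. 1 rpm = 0.10471976 rad/s, so 0.019308324 rad/s = 0.019308324 / 0.10471976 = 0.18438091 rpm ≈ 0.1844 rpm (4 s.f.). Final answer: 0.1844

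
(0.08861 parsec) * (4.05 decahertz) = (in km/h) 1 parsec = 3.0856776e+16 m, so 0.08861 parsec = 0.08861 * 3.0856776e+16 = 2.7342189e+15 m. 1 decahertz = 10 Hz, so 4.05 decahertz = 4.05 * 10 = 40.5 Hz. Combine: 2.7342189e+15 m * 40.5 Hz = 1.1073587e+17 m/s. 1 km/h = 0.27777778 m/s, so 1.1073587e+17 m/s = 1.1073587e+17 / 0.27777778 = 3.9864912e+17 km/h ≈ 3.986e+17 km/h (4 s.f.). Final answer: 3.986e+17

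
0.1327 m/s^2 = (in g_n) 1 g_n = 9.80665 m/s^2, so 0.1327 m/s^2 = 0.1327 / 9.80665 = 0.013531634 g_n ≈ 0.01353 g_n (4 s.f.). Final answer: 0.01353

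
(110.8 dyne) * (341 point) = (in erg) 1333. Check: 1 dyne = 1e-05 N, so 110.8 dyne = 110.8 * 1e-05 = 0.001108 N. 1 point = 0.00035277778 m, so 341 point = 341 * 0.00035277778 = 0.12029722 m. Combine: 0.001108 N * 0.12029722 m = 0.00013328932 J. 1 erg = 1e-07 J, so 0.00013328932 J = 0.00013328932 / 1e-07 = 1332.8932 erg ≈ 1333 erg (4 s.f.).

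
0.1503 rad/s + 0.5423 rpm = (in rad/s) 0.2071. Check: 0.1503 rad/s is already in rad/s. 1 rpm = 0.10471976 rad/s, so 0.5423 rpm = 0.5423 * 0.10471976 = 0.056789523 rad/s. Sum: 0.1503 + 0.056789523 = 0.20708952 rad/s. Result: 0.20708952 rad/s ≈ 0.2071 rad/s (4 s.f.).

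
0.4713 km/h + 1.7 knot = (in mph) 2.249. Check: 1 km/h = 0.27777778 m/s, so 0.4713 km/h = 0.4713 * 0.27777778 = 0.13091667 m/s. 1 knot = 0.51444444 m/s, so 1.7 knot = 1.7 * 0.51444444 = 0.87455556 m/s. Sum: 0.13091667 + 0.87455556 = 1.0054722 m/s. 1 mph = 0.44704 m/s, so 1.0054722 m/s = 1.0054722 / 0.44704 = 2.2491773 mph ≈ 2.249 mph (4 s.f.).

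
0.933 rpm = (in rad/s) 1 rpm = 0.10471976 rad/s, so 0.933 rpm = 0.933 * 0.10471976 = 0.097703532 rad/s. Result: 0.097703532 rad/s ≈ 0.0977 rad/s (4 s.f.). Final answer: 0.0977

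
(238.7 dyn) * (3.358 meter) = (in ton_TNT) 1.916e-12. Check: 1 dyn = 1e-05 N, so 238.7 dyn = 238.7 * 1e-05 = 0.002387 N. 3.358 meter = 3.358 m. Combine: 0.002387 N * 3.358 m = 0.008015546 J. 1 ton_TNT = 4.184e+09 J, so 0.008015546 J = 0.008015546 / 4.184e+09 = 1.9157615e-12 ton_TNT ≈ 1.916e-12 ton_TNT (4 s.f.).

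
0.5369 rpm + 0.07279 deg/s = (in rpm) 0.549. Check: 1 rpm = 0.10471976 rad/s, so 0.5369 rpm = 0.5369 * 0.10471976 = 0.056224037 rad/s. 1 deg/s = 0.017453293 rad/s, so 0.07279 deg/s = 0.07279 * 0.017453293 = 0.0012704252 rad/s. Sum: 0.056224037 + 0.0012704252 = 0.057494462 rad/s. 1 rpm = 0.10471976 rad/s, so 0.057494462 rad/s = 0.057494462 / 0.10471976 = 0.54903167 rpm ≈ 0.549 rpm (4 s.f.).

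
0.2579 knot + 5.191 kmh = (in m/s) 1.575. Check: 1 knot = 0.51444444 m/s, so 0.2579 knot = 0.2579 * 0.51444444 = 0.13267522 m/s. 1 kmh = 0.27777778 m/s, so 5.191 kmh = 5.191 * 0.27777778 = 1.4419444 m/s. Sum: 0.13267522 + 1.4419444 = 1.5746197 m/s. Result: 1.5746197 m/s ≈ 1.575 m/s (4 s.f.).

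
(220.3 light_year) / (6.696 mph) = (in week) 1 light_year = 9.4607305e+15 m, so 220.3 light_year = 220.3 * 9.4607305e+15 = 2.0841989e+18 m. 1 mph = 0.44704 m/s, so 6.696 mph = 6.696 * 0.44704 = 2.9933798 m/s. Combine: 2.0841989e+18 m / 2.9933798 m/s = 6.9626945e+17 s. 1 week = 604800 s, so 6.9626945e+17 s = 6.9626945e+17 / 604800 = 1.1512392e+12 week ≈ 1.151e+12 week (4 s.f.). Final answer: 1.151e+12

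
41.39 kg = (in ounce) 1460. Check: 1 ounce = 0.028349523 kg, so 41.39 kg = 41.39 / 0.028349523 = 1459.9893 ounce ≈ 1460 ounce (4 s.f.).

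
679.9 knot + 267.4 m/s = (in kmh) 2222. Check: 1 knot = 0.51444444 m/s, so 679.9 knot = 679.9 * 0.51444444 = 349.77078 m/s. 267.4 m/s is already in m/s. Sum: 349.77078 + 267.4 = 617.17078 m/s. 1 kmh = 0.27777778 m/s, so 617.17078 m/s = 617.17078 / 0.27777778 = 2221.8148 kmh ≈ 2222 kmh (4 s.f.).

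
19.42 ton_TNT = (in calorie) 1 ton_TNT = 4.184e+09 J, so 19.42 ton_TNT = 19.42 * 4.184e+09 = 8.125328e+10 J. 1 calorie = 4.184 J, so 8.125328e+10 J = 8.125328e+10 / 4.184 = 1.942e+10 calorie. Final answer: 1.942e+10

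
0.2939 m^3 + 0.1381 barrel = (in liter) 315.9. Check: 0.2939 m^3 is already in m^3. 1 barrel = 0.15898729 m^3, so 0.1381 barrel = 0.1381 * 0.15898729 = 0.021956145 m^3. Sum: 0.2939 + 0.021956145 = 0.31585615 m^3. 1 liter = 0.001 m^3, so 0.31585615 m^3 = 0.31585615 / 0.001 = 315.85615 liter ≈ 315.9 liter (4 s.f.).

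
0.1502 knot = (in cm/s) 7.727. Check: 1 knot = 0.51444444 m/s, so 0.1502 knot = 0.1502 * 0.51444444 = 0.077269556 m/s. 1 cm/s = 0.01 m/s, so 0.077269556 m/s = 0.077269556 / 0.01 = 7.7269556 cm/s ≈ 7.727 cm/s (4 s.f.).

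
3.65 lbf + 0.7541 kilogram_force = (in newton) 1 lbf = 4.4482216 N, so 3.65 lbf = 3.65 * 4.4482216 = 16.236009 N. 1 kilogram_force = 9.80665 N, so 0.7541 kilogram_force = 0.7541 * 9.80665 = 7.3951948 N. Sum: 16.236009 + 7.3951948 = 23.631204 N. 23.631204 N = 23.631204 newton ≈ 23.63 newton (4 s.f.). Final answer: 23.63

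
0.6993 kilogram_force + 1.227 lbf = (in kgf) 1.256. Check: 1 kilogram_force = 9.80665 N, so 0.6993 kilogram_force = 0.6993 * 9.80665 = 6.8577903 N. 1 lbf = 4.4482216 N, so 1.227 lbf = 1.227 * 4.4482216 = 5.4579679 N. Sum: 6.8577903 + 5.4579679 = 12.315758 N. 1 kgf = 9.80665 N, so 12.315758 N = 12.315758 / 9.80665 = 1.2558578 kgf ≈ 1.256 kgf (4 s.f.).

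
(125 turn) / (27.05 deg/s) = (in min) 27.73. Check: 1 turn = 6.2831853 rad, so 125 turn = 125 * 6.2831853 = 785.39816 rad. 1 deg/s = 0.017453293 rad/s, so 27.05 deg/s = 27.05 * 0.017453293 = 0.47211156 rad/s. Combine: 785.39816 rad / 0.47211156 rad/s = 1663.586 s. 1 min = 60 s, so 1663.586 s = 1663.586 / 60 = 27.726433 min ≈ 27.73 min (4 s.f.).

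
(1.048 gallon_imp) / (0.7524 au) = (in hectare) 1 gallon_imp = 0.00454609 m^3, so 1.048 gallon_imp = 1.048 * 0.00454609 = 0.0047643023 m^3. 1 au = 1.4959787e+11 m, so 0.7524 au = 0.7524 * 1.4959787e+11 = 1.1255744e+11 m. Combine: 0.0047643023 m^3 / 1.1255744e+11 m = 4.2327743e-14 m^2. 1 hectare = 10000 m^2, so 4.2327743e-14 m^2 = 4.2327743e-14 / 10000 = 4.2327743e-18 hectare ≈ 4.233e-18 hectare (4 s.f.). Final answer: 4.233e-18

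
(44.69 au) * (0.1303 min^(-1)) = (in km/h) 1 au = 1.4959787e+11 m, so 44.69 au = 44.69 * 1.4959787e+11 = 6.6855288e+12 m. 1 min^(-1) = 0.016666667 Hz, so 0.1303 min^(-1) = 0.1303 * 0.016666667 = 0.0021716667 Hz. Combine: 6.6855288e+12 m * 0.0021716667 Hz = 1.451874e+10 m/s. 1 km/h = 0.27777778 m/s, so 1.451874e+10 m/s = 1.451874e+10 / 0.27777778 = 5.2267464e+10 km/h ≈ 5.227e+10 km/h (4 s.f.). Final answer: 5.227e+10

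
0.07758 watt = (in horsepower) 0.07758 watt = 0.07758 W. 1 horsepower = 745.69987 W, so 0.07758 W = 0.07758 / 745.69987 = 0.00010403649 horsepower ≈ 0.000104 horsepower (4 s.f.). Final answer: 0.000104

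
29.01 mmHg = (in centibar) 1 mmHg = 133.32237 Pa, so 29.01 mmHg = 29.01 * 133.32237 = 3867.6819 Pa. 1 centibar = 1000 Pa, so 3867.6819 Pa = 3867.6819 / 1000 = 3.8676819 centibar ≈ 3.868 centibar (4 s.f.). Final answer: 3.868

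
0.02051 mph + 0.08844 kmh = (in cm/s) 3.374. Check: 1 mph = 0.44704 m/s, so 0.02051 mph = 0.02051 * 0.44704 = 0.0091687904 m/s. 1 kmh = 0.27777778 m/s, so 0.08844 kmh = 0.08844 * 0.27777778 = 0.024566667 m/s. Sum: 0.0091687904 + 0.024566667 = 0.033735457 m/s. 1 cm/s = 0.01 m/s, so 0.033735457 m/s = 0.033735457 / 0.01 = 3.3735457 cm/s ≈ 3.374 cm/s (4 s.f.).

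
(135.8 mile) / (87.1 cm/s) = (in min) 1 mile = 1609.344 m, so 135.8 mile = 135.8 * 1609.344 = 218548.92 m. 1 cm/s = 0.01 m/s, so 87.1 cm/s = 87.1 * 0.01 = 0.871 m/s. Combine: 218548.92 m / 0.871 m/s = 250917.24 s. 1 min = 60 s, so 250917.24 s = 250917.24 / 60 = 4181.954 min ≈ 4182 min (4 s.f.). Final answer: 4182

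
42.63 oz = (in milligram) 1.209e+06. Check: 1 oz = 0.028349523 kg, so 42.63 oz = 42.63 * 0.028349523 = 1.2085402 kg. 1 milligram = 1e-06 kg, so 1.2085402 kg = 1.2085402 / 1e-06 = 1208540.2 milligram ≈ 1.209e+06 milligram (4 s.f.).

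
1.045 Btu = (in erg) 1.103e+10. Check: 1 Btu = 1055.0559 J, so 1.045 Btu = 1.045 * 1055.0559 = 1102.5334 J. 1 erg = 1e-07 J, so 1102.5334 J = 1102.5334 / 1e-07 = 1.1025334e+10 erg ≈ 1.103e+10 erg (4 s.f.).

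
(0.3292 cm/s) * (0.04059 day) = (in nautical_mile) 0.006234. Check: 1 cm/s = 0.01 m/s, so 0.3292 cm/s = 0.3292 * 0.01 = 0.003292 m/s. 1 day = 86400 s, so 0.04059 day = 0.04059 * 86400 = 3506.976 s. Combine: 0.003292 m/s * 3506.976 s = 11.544965 m. 1 nautical_mile = 1852 m, so 11.544965 m = 11.544965 / 1852 = 0.0062337824 nautical_mile ≈ 0.006234 nautical_mile (4 s.f.).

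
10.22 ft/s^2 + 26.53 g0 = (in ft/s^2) 863.8. Check: 1 ft/s^2 = 0.3048 m/s^2, so 10.22 ft/s^2 = 10.22 * 0.3048 = 3.115056 m/s^2. 1 g0 = 9.80665 m/s^2, so 26.53 g0 = 26.53 * 9.80665 = 260.17042 m/s^2. Sum: 3.115056 + 260.17042 = 263.28548 m/s^2. 1 ft/s^2 = 0.3048 m/s^2, so 263.28548 m/s^2 = 263.28548 / 0.3048 = 863.79751 ft/s^2 ≈ 863.8 ft/s^2 (4 s.f.).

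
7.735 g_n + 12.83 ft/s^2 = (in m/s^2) 1 g_n = 9.80665 m/s^2, so 7.735 g_n = 7.735 * 9.80665 = 75.854438 m/s^2. 1 ft/s^2 = 0.3048 m/s^2, so 12.83 ft/s^2 = 12.83 * 0.3048 = 3.910584 m/s^2. Sum: 75.854438 + 3.910584 = 79.765022 m/s^2. Result: 79.765022 m/s^2 ≈ 79.77 m/s^2 (4 s.f.). Final answer: 79.77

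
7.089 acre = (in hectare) 1 acre = 4046.8564 m^2, so 7.089 acre = 7.089 * 4046.8564 = 28688.165 m^2. 1 hectare = 10000 m^2, so 28688.165 m^2 = 28688.165 / 10000 = 2.8688165 hectare ≈ 2.869 hectare (4 s.f.). Final answer: 2.869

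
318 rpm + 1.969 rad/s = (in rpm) 1 rpm = 0.10471976 rad/s, so 318 rpm = 318 * 0.10471976 = 33.300882 rad/s. 1.969 rad/s is already in rad/s. Sum: 33.300882 + 1.969 = 35.269882 rad/s. 1 rpm = 0.10471976 rad/s, so 35.269882 rad/s = 35.269882 / 0.10471976 = 336.80256 rpm ≈ 336.8 rpm (4 s.f.). Final answer: 336.8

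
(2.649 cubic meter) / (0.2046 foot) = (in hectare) 0.004248. Check: 2.649 cubic meter = 2.649 m^3. 1 foot = 0.3048 m, so 0.2046 foot = 0.2046 * 0.3048 = 0.06236208 m. Combine: 2.649 m^3 / 0.06236208 m = 42.477736 m^2. 1 hectare = 10000 m^2, so 42.477736 m^2 = 42.477736 / 10000 = 0.0042477736 hectare ≈ 0.004248 hectare (4 s.f.).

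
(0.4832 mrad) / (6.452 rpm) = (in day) 8.277e-09. Check: 1 mrad = 0.001 rad, so 0.4832 mrad = 0.4832 * 0.001 = 0.0004832 rad. 1 rpm = 0.10471976 rad/s, so 6.452 rpm = 6.452 * 0.10471976 = 0.67565186 rad/s. Combine: 0.0004832 rad / 0.67565186 rad/s = 0.00071516121 s. 1 day = 86400 s, so 0.00071516121 s = 0.00071516121 / 86400 = 8.2773288e-09 day ≈ 8.277e-09 day (4 s.f.).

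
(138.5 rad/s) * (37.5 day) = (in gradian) 138.5 rad/s is already in rad/s. 1 day = 86400 s, so 37.5 day = 37.5 * 86400 = 3240000 s. Combine: 138.5 rad/s * 3240000 s = 4.4874e+08 rad. 1 gradian = 0.015707963 rad, so 4.4874e+08 rad = 4.4874e+08 / 0.015707963 = 2.8567676e+10 gradian ≈ 2.857e+10 gradian (4 s.f.). Final answer: 2.857e+10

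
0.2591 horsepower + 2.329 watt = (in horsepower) 0.2622. Check: 1 horsepower = 745.69987 W, so 0.2591 horsepower = 0.2591 * 745.69987 = 193.21084 W. 2.329 watt = 2.329 W. Sum: 193.21084 + 2.329 = 195.53984 W. 1 horsepower = 745.69987 W, so 195.53984 W = 195.53984 / 745.69987 = 0.26222324 horsepower ≈ 0.2622 horsepower (4 s.f.).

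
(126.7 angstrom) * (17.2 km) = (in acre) 1 angstrom = 1e-10 m, so 126.7 angstrom = 126.7 * 1e-10 = 1.267e-08 m. 1 km = 1000 m, so 17.2 km = 17.2 * 1000 = 17200 m. Combine: 1.267e-08 m * 17200 m = 0.000217924 m^2. 1 acre = 4046.8564 m^2, so 0.000217924 m^2 = 0.000217924 / 4046.8564 = 5.3850193e-08 acre ≈ 5.385e-08 acre (4 s.f.). Final answer: 5.385e-08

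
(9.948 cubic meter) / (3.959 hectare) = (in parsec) 9.948 cubic meter = 9.948 m^3. 1 hectare = 10000 m^2, so 3.959 hectare = 3.959 * 10000 = 39590 m^2. Combine: 9.948 m^3 / 39590 m^2 = 0.00025127557 m. 1 parsec = 3.0856776e+16 m, so 0.00025127557 m = 0.00025127557 / 3.0856776e+16 = 8.1432868e-21 parsec ≈ 8.143e-21 parsec (4 s.f.). Final answer: 8.143e-21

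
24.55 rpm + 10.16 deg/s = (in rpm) 1 rpm = 0.10471976 rad/s, so 24.55 rpm = 24.55 * 0.10471976 = 2.57087 rad/s. 1 deg/s = 0.017453293 rad/s, so 10.16 deg/s = 10.16 * 0.017453293 = 0.17732545 rad/s. Sum: 2.57087 + 0.17732545 = 2.7481954 rad/s. 1 rpm = 0.10471976 rad/s, so 2.7481954 rad/s = 2.7481954 / 0.10471976 = 26.243333 rpm ≈ 26.24 rpm (4 s.f.). Final answer: 26.24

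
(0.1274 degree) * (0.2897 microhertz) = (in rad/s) 1 degree = 0.017453293 rad, so 0.1274 degree = 0.1274 * 0.017453293 = 0.0022235495 rad. 1 microhertz = 1e-06 Hz, so 0.2897 microhertz = 0.2897 * 1e-06 = 2.897e-07 Hz. Combine: 0.0022235495 rad * 2.897e-07 Hz = 6.4416228e-10 rad/s. Result: 6.4416228e-10 rad/s ≈ 6.442e-10 rad/s (4 s.f.). Final answer: 6.442e-10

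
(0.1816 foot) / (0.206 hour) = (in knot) 1 foot = 0.3048 m, so 0.1816 foot = 0.1816 * 0.3048 = 0.05535168 m. 1 hour = 3600 s, so 0.206 hour = 0.206 * 3600 = 741.6 s. Combine: 0.05535168 m / 741.6 s = 7.4638188e-05 m/s. 1 knot = 0.51444444 m/s, so 7.4638188e-05 m/s = 7.4638188e-05 / 0.51444444 = 0.00014508503 knot ≈ 0.0001451 knot (4 s.f.). Final answer: 0.0001451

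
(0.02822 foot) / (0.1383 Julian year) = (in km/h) 1 foot = 0.3048 m, so 0.02822 foot = 0.02822 * 0.3048 = 0.008601456 m. 1 Julian year = 31557600 s, so 0.1383 Julian year = 0.1383 * 31557600 = 4364416.1 s. Combine: 0.008601456 m / 4364416.1 s = 1.9708148e-09 m/s. 1 km/h = 0.27777778 m/s, so 1.9708148e-09 m/s = 1.9708148e-09 / 0.27777778 = 7.0949334e-09 km/h ≈ 7.095e-09 km/h (4 s.f.). Final answer: 7.095e-09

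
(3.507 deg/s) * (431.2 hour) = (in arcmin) 1 deg/s = 0.017453293 rad/s, so 3.507 deg/s = 3.507 * 0.017453293 = 0.061208697 rad/s. 1 hour = 3600 s, so 431.2 hour = 431.2 * 3600 = 1552320 s. Combine: 0.061208697 rad/s * 1552320 s = 95015.484 rad. 1 arcmin = 0.00029088821 rad, so 95015.484 rad = 95015.484 / 0.00029088821 = 3.2663917e+08 arcmin ≈ 3.266e+08 arcmin (4 s.f.). Final answer: 3.266e+08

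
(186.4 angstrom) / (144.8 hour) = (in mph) 1 angstrom = 1e-10 m, so 186.4 angstrom = 186.4 * 1e-10 = 1.864e-08 m. 1 hour = 3600 s, so 144.8 hour = 144.8 * 3600 = 521280 s. Combine: 1.864e-08 m / 521280 s = 3.5758134e-14 m/s. 1 mph = 0.44704 m/s, so 3.5758134e-14 m/s = 3.5758134e-14 / 0.44704 = 7.9988667e-14 mph ≈ 7.999e-14 mph (4 s.f.). Final answer: 7.999e-14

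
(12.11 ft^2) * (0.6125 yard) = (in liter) 630.1. Check: 1 ft^2 = 0.09290304 m^2, so 12.11 ft^2 = 12.11 * 0.09290304 = 1.1250558 m^2. 1 yard = 0.9144 m, so 0.6125 yard = 0.6125 * 0.9144 = 0.56007 m. Combine: 1.1250558 m^2 * 0.56007 m = 0.63011001 m^3. 1 liter = 0.001 m^3, so 0.63011001 m^3 = 0.63011001 / 0.001 = 630.11001 liter ≈ 630.1 liter (4 s.f.).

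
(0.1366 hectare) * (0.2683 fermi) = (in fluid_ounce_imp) 1.29e-08. Check: 1 hectare = 10000 m^2, so 0.1366 hectare = 0.1366 * 10000 = 1366 m^2. 1 fermi = 1e-15 m, so 0.2683 fermi = 0.2683 * 1e-15 = 2.683e-16 m. Combine: 1366 m^2 * 2.683e-16 m = 3.664978e-13 m^3. 1 fluid_ounce_imp = 2.8413063e-05 m^3, so 3.664978e-13 m^3 = 3.664978e-13 / 2.8413063e-05 = 1.2898919e-08 fluid_ounce_imp ≈ 1.29e-08 fluid_ounce_imp (4 s.f.).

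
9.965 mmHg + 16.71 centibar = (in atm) 1 mmHg = 133.32237 Pa, so 9.965 mmHg = 9.965 * 133.32237 = 1328.5574 Pa. 1 centibar = 1000 Pa, so 16.71 centibar = 16.71 * 1000 = 16710 Pa. Sum: 1328.5574 + 16710 = 18038.557 Pa. 1 atm = 101325 Pa, so 18038.557 Pa = 18038.557 / 101325 = 0.17802672 atm ≈ 0.178 atm (4 s.f.). Final answer: 0.178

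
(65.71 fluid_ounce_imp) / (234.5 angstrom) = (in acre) 1 fluid_ounce_imp = 2.8413063e-05 m^3, so 65.71 fluid_ounce_imp = 65.71 * 2.8413063e-05 = 0.0018670223 m^3. 1 angstrom = 1e-10 m, so 234.5 angstrom = 234.5 * 1e-10 = 2.345e-08 m. Combine: 0.0018670223 m^3 / 2.345e-08 m = 79617.157 m^2. 1 acre = 4046.8564 m^2, so 79617.157 m^2 = 79617.157 / 4046.8564 = 19.673828 acre ≈ 19.67 acre (4 s.f.). Final answer: 19.67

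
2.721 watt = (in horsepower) 2.721 watt = 2.721 W. 1 horsepower = 745.69987 W, so 2.721 W = 2.721 / 745.69987 = 0.0036489211 horsepower ≈ 0.003649 horsepower (4 s.f.). Final answer: 0.003649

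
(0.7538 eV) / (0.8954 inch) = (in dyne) 1 eV = 1.6021766e-19 J, so 0.7538 eV = 0.7538 * 1.6021766e-19 = 1.2077207e-19 J. 1 inch = 0.0254 m, so 0.8954 inch = 0.8954 * 0.0254 = 0.02274316 m. Combine: 1.2077207e-19 J / 0.02274316 m = 5.3102592e-18 N. 1 dyne = 1e-05 N, so 5.3102592e-18 N = 5.3102592e-18 / 1e-05 = 5.3102592e-13 dyne ≈ 5.31e-13 dyne (4 s.f.). Final answer: 5.31e-13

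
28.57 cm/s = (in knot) 0.5554. Check: 1 cm/s = 0.01 m/s, so 28.57 cm/s = 28.57 * 0.01 = 0.2857 m/s. 1 knot = 0.51444444 m/s, so 0.2857 m/s = 0.2857 / 0.51444444 = 0.55535637 knot ≈ 0.5554 knot (4 s.f.).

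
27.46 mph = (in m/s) 12.28. Check: 1 mph = 0.44704 m/s, so 27.46 mph = 27.46 * 0.44704 = 12.275718 m/s. Result: 12.275718 m/s ≈ 12.28 m/s (4 s.f.).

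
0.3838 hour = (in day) 0.01599. Check: 1 hour = 3600 s, so 0.3838 hour = 0.3838 * 3600 = 1381.68 s. 1 day = 86400 s, so 1381.68 s = 1381.68 / 86400 = 0.015991667 day ≈ 0.01599 day (4 s.f.).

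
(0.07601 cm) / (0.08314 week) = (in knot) 1 cm = 0.01 m, so 0.07601 cm = 0.07601 * 0.01 = 0.0007601 m. 1 week = 604800 s, so 0.08314 week = 0.08314 * 604800 = 50283.072 s. Combine: 0.0007601 m / 50283.072 s = 1.5116419e-08 m/s. 1 knot = 0.51444444 m/s, so 1.5116419e-08 m/s = 1.5116419e-08 / 0.51444444 = 2.9383968e-08 knot ≈ 2.938e-08 knot (4 s.f.). Final answer: 2.938e-08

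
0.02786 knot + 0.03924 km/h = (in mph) 1 knot = 0.51444444 m/s, so 0.02786 knot = 0.02786 * 0.51444444 = 0.014332422 m/s. 1 km/h = 0.27777778 m/s, so 0.03924 km/h = 0.03924 * 0.27777778 = 0.0109 m/s. Sum: 0.014332422 + 0.0109 = 0.025232422 m/s. 1 mph = 0.44704 m/s, so 0.025232422 m/s = 0.025232422 / 0.44704 = 0.056443321 mph ≈ 0.05644 mph (4 s.f.). Final answer: 0.05644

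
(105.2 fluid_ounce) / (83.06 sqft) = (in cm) 1 fluid_ounce = 2.957353e-05 m^3, so 105.2 fluid_ounce = 105.2 * 2.957353e-05 = 0.0031111353 m^3. 1 sqft = 0.09290304 m^2, so 83.06 sqft = 83.06 * 0.09290304 = 7.7165265 m^2. Combine: 0.0031111353 m^3 / 7.7165265 m^2 = 0.00040317821 m. 1 cm = 0.01 m, so 0.00040317821 m = 0.00040317821 / 0.01 = 0.040317821 cm ≈ 0.04032 cm (4 s.f.). Final answer: 0.04032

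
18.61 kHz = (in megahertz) 1 kHz = 1000 Hz, so 18.61 kHz = 18.61 * 1000 = 18610 Hz. 1 megahertz = 1000000 Hz, so 18610 Hz = 18610 / 1000000 = 0.01861 megahertz. Final answer: 0.01861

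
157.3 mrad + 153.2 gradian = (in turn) 1 mrad = 0.001 rad, so 157.3 mrad = 157.3 * 0.001 = 0.1573 rad. 1 gradian = 0.015707963 rad, so 153.2 gradian = 153.2 * 0.015707963 = 2.40646 rad. Sum: 0.1573 + 2.40646 = 2.56376 rad. 1 turn = 6.2831853 rad, so 2.56376 rad = 2.56376 / 6.2831853 = 0.40803507 turn ≈ 0.408 turn (4 s.f.). Final answer: 0.408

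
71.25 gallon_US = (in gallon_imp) 1 gallon_US = 0.0037854118 m^3, so 71.25 gallon_US = 71.25 * 0.0037854118 = 0.26971059 m^3. 1 gallon_imp = 0.00454609 m^3, so 0.26971059 m^3 = 0.26971059 / 0.00454609 = 59.328036 gallon_imp ≈ 59.33 gallon_imp (4 s.f.). Final answer: 59.33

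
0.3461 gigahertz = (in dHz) 1 gigahertz = 1e+09 Hz, so 0.3461 gigahertz = 0.3461 * 1e+09 = 3.461e+08 Hz. 1 dHz = 0.1 Hz, so 3.461e+08 Hz = 3.461e+08 / 0.1 = 3.461e+09 dHz. Final answer: 3.461e+09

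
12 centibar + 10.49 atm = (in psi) 1 centibar = 1000 Pa, so 12 centibar = 12 * 1000 = 12000 Pa. 1 atm = 101325 Pa, so 10.49 atm = 10.49 * 101325 = 1062899.2 Pa. Sum: 12000 + 1062899.2 = 1074899.2 Pa. 1 psi = 6894.7573 Pa, so 1074899.2 Pa = 1074899.2 / 6894.7573 = 155.90096 psi ≈ 155.9 psi (4 s.f.). Final answer: 155.9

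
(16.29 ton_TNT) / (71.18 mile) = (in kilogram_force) 1 ton_TNT = 4.184e+09 J, so 16.29 ton_TNT = 16.29 * 4.184e+09 = 6.815736e+10 J. 1 mile = 1609.344 m, so 71.18 mile = 71.18 * 1609.344 = 114553.11 m. Combine: 6.815736e+10 J / 114553.11 m = 594984.83 N. 1 kilogram_force = 9.80665 N, so 594984.83 N = 594984.83 / 9.80665 = 60671.568 kilogram_force ≈ 6.067e+04 kilogram_force (4 s.f.). Final answer: 6.067e+04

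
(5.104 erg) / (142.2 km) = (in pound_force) 1 erg = 1e-07 J, so 5.104 erg = 5.104 * 1e-07 = 5.104e-07 J. 1 km = 1000 m, so 142.2 km = 142.2 * 1000 = 142200 m. Combine: 5.104e-07 J / 142200 m = 3.5893108e-12 N. 1 pound_force = 4.4482216 N, so 3.5893108e-12 N = 3.5893108e-12 / 4.4482216 = 8.0690917e-13 pound_force ≈ 8.069e-13 pound_force (4 s.f.). Final answer: 8.069e-13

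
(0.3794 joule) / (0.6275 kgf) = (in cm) 6.165. Check: 0.3794 joule = 0.3794 J. 1 kgf = 9.80665 N, so 0.6275 kgf = 0.6275 * 9.80665 = 6.1536729 N. Combine: 0.3794 J / 6.1536729 N = 0.061654236 m. 1 cm = 0.01 m, so 0.061654236 m = 0.061654236 / 0.01 = 6.1654236 cm ≈ 6.165 cm (4 s.f.).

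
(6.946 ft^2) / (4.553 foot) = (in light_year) 1 ft^2 = 0.09290304 m^2, so 6.946 ft^2 = 6.946 * 0.09290304 = 0.64530452 m^2. 1 foot = 0.3048 m, so 4.553 foot = 4.553 * 0.3048 = 1.3877544 m. Combine: 0.64530452 m^2 / 1.3877544 m = 0.46499908 m. 1 light_year = 9.4607305e+15 m, so 0.46499908 m = 0.46499908 / 9.4607305e+15 = 4.9150441e-17 light_year ≈ 4.915e-17 light_year (4 s.f.). Final answer: 4.915e-17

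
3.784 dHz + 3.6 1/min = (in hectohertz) 0.004384. Check: 1 dHz = 0.1 Hz, so 3.784 dHz = 3.784 * 0.1 = 0.3784 Hz. 1 1/min = 0.016666667 Hz, so 3.6 1/min = 3.6 * 0.016666667 = 0.06 Hz. Sum: 0.3784 + 0.06 = 0.4384 Hz. 1 hectohertz = 100 Hz, so 0.4384 Hz = 0.4384 / 100 = 0.004384 hectohertz.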